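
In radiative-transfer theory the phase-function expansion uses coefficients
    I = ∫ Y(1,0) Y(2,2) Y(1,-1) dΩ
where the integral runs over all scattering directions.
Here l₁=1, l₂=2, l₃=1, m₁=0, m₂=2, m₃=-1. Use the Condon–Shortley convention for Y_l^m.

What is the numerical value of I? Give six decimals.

0.000000

0 + 2 − 1 = 1 ≠ 0: azimuthal integral kills it; I = 0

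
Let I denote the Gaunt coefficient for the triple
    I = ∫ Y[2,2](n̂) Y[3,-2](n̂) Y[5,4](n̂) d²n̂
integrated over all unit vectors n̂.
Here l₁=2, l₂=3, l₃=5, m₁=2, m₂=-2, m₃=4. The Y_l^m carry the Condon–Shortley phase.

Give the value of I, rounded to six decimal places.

0.000000

Σmᵢ = 4 ≠ 0, so the φ-integral vanishes; I = 0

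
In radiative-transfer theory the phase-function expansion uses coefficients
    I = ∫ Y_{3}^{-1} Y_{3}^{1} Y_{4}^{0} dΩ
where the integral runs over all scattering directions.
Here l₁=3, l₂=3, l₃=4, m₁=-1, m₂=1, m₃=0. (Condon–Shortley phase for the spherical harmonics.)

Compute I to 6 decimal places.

m-sum 0 ✓  L=10 even ✓  0≤4≤6 ✓
Π(2lᵢ+1) = 7×7×9 = 441
triangle coeff Δ(3,3,4) = 1/34650
Σ_t [0,2]: t=0:+1/72 t=1:−1/16 t=2:+1/72 = -5/144
(3j)²=2/77 [(3 3 4; 0 0 0)], sign=-1
Σ_t [0,2]: t=0:+1/1152 t=1:−1/36 t=2:+1/32 = 5/1152
(3j)²=1/1386 [(3 3 4; -1 1 0)], sign=+1
⇒ 4πI² = 1/121
I = (-1)√(1/121/(4π)) = -0.02564498

-0.025645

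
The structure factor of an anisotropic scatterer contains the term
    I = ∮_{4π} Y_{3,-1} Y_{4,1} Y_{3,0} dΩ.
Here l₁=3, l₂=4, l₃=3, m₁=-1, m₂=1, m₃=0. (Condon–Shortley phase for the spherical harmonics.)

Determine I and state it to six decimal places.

Checks pass: Σm=0; 10 even; l₃=3∈[1,7].
(2·3+1)(2·4+1)(2·3+1) = 441
Δ: 4! 2! 4! / 11! → 1/34650
sum: t=1:−1/72 t=2:+1/16 t=3:−1/72 = 5/144
3j²(3 4 3; 0 0 0) = Δ·Π!·Σ² = 2/77  (sign -1)
sum: t=2:+1/48 t=3:−1/24 t=4:+1/288 = -5/288
3j²(3 4 3; -1 1 0) = Δ·Π!·Σ² = 5/462  (sign +1)
combine: 4πI² = 441·2/77·5/462 = 15/121
take √, sign -1: I = -0.09932258

-0.099323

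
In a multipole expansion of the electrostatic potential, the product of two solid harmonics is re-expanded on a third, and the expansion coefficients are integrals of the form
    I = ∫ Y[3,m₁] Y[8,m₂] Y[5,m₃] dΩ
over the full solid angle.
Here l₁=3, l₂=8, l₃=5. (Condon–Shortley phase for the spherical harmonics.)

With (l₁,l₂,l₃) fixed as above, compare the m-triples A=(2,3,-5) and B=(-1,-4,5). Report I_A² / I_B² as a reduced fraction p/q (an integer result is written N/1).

1/6

l's match ⇒ only the (l;m) 3-j factors differ between A and B.
A: triangle coeff Δ(3,8,5) = 1/136136; Σ_t [1,1]: t=1:−1/435456000 = -1/435456000; (3j)²=1/12376 [(3 8 5; 2 3 -5)], sign=-1
B: triangle coeff Δ(3,8,5) = 1/136136; Σ_t [4,4]: t=4:+1/174182400 = 1/174182400; (3j)²=3/6188 [(3 8 5; -1 -4 5)], sign=+1
I_A²/I_B² = (1/12376)/(3/6188) = 1/6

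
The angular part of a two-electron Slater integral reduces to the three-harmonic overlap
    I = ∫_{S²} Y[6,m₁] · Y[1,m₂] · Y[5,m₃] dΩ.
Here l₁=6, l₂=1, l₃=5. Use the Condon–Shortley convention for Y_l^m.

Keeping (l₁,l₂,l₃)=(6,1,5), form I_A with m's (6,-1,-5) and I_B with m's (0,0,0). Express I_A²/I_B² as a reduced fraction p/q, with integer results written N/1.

11/6

l's match ⇒ only the (l;m) 3-j factors differ between A and B.
A: triangle coeff Δ(6,1,5) = 1/858; Σ_t [0,0]: t=0:+1/7257600 = 1/7257600; (3j)²=1/13 [(6 1 5; 6 -1 -5)], sign=+1
B: triangle coeff Δ(6,1,5) = 1/858; Σ_t [1,1]: t=1:−1/14400 = -1/14400; (3j)²=6/143 [(6 1 5; 0 0 0)], sign=+1
I_A²/I_B² = (1/13)/(6/143) = 11/6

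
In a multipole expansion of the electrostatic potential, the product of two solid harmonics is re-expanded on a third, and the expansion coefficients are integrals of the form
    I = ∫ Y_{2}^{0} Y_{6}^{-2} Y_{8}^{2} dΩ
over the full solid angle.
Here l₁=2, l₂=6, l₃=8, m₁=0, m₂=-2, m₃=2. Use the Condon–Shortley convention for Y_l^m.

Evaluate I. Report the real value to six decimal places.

m-sum 0 ✓  L=16 even ✓  4≤8≤8 ✓
Π(2lᵢ+1) = 5×13×17 = 1105
triangle coeff Δ(2,6,8) = 1/30940
Σ_t [0,0]: t=0:+1/2073600 = 1/2073600
(3j)²=28/1105 [(2 6 8; 0 0 0)], sign=+1
Σ_t [0,0]: t=0:+1/3870720 = 1/3870720
(3j)²=135/6188 [(2 6 8; 0 -2 2)], sign=+1
⇒ 4πI² = 135/221
I = (+1)√(135/221/(4π)) = 0.22047828

0.220478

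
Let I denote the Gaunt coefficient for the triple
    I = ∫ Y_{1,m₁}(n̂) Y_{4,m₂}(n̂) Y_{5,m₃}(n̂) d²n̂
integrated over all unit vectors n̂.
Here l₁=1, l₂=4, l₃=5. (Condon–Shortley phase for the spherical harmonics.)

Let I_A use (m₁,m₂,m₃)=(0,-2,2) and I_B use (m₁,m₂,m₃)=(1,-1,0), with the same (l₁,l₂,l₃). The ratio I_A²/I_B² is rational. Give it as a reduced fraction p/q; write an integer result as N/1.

Shared (l₁,l₂,l₃)=(1,4,5): N and (l;000)² cancel in I_A²/I_B².
A: Δ = 0!·2!·8!/11! = 1/495; Racah Σ t=0..0: t=0:+1/1440 = 1/1440; ⇒ 3j(1 4 5; 0 -2 2)² = 7/165, sgn -1
B: Δ = 0!·2!·8!/11! = 1/495; Racah Σ t=0..0: t=0:+1/1440 = 1/1440; ⇒ 3j(1 4 5; 1 -1 0)² = 2/99, sgn -1
I_A²/I_B² = (7/165)/(2/99) = 21/10

21/10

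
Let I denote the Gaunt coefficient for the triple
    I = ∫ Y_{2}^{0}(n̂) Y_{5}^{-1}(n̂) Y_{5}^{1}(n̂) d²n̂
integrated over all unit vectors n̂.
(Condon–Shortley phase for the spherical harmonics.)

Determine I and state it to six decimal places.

Checks pass: Σm=0; 12 even; l₃=5∈[3,7].
(2·2+1)(2·5+1)(2·5+1) = 605
Δ: 2! 2! 8! / 13! → 1/38610
sum: t=0:+1/2880 t=1:−1/576 t=2:+1/2880 = -1/960
3j²(2 5 5; 0 0 0) = Δ·Π!·Σ² = 10/429  (sign +1)
sum: t=0:+1/2304 t=1:−1/720 t=2:+1/5760 = -1/1280
3j²(2 5 5; 0 -1 1) = Δ·Π!·Σ² = 27/1430  (sign -1)
combine: 4πI² = 605·10/429·27/1430 = 45/169
take √, sign -1: I = -0.14556534

-0.145565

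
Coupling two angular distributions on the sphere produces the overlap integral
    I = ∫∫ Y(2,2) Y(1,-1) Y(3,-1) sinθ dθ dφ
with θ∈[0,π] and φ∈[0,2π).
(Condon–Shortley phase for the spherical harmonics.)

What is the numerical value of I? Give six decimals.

m-sum 0 ✓  L=6 even ✓  1≤3≤3 ✓
Π(2lᵢ+1) = 5×3×7 = 105
triangle coeff Δ(2,1,3) = 1/105
Σ_t [0,0]: t=0:+1/4 = 1/4
(3j)²=3/35 [(2 1 3; 0 0 0)], sign=-1
Σ_t [0,0]: t=0:+1/48 = 1/48
(3j)²=1/105 [(2 1 3; 2 -1 -1)], sign=+1
⇒ 4πI² = 3/35
I = (-1)√(3/35/(4π)) = -0.08258890

-0.082589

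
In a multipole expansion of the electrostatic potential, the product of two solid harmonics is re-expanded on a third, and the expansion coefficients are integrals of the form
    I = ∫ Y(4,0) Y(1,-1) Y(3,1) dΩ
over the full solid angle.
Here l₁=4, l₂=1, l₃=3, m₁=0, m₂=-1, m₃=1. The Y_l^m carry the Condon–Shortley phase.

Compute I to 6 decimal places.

0.150786

Rules hold: Σm=0, L=8 even, 3≤3≤5.
N = 9·3·7 = 189
Δ = 2!·6!·0!/9! = 1/252
Racah Σ t=1..1: t=1:−1/36 = -1/36
⇒ 3j(4 1 3; 0 0 0)² = 4/63, sgn +1
Racah Σ t=0..0: t=0:+1/96 = 1/96
⇒ 3j(4 1 3; 0 -1 1)² = 1/42, sgn +1
4πI² = N·(3j₀)²·(3jₘ)² = 2/7
I = +1·√(0.285714/4π) = 0.15078601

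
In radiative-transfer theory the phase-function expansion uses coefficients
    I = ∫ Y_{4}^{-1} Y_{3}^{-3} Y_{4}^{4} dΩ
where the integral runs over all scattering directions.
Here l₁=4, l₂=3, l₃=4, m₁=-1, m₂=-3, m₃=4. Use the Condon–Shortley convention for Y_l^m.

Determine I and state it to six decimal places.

0.000000

l₁+l₂+l₃=11 is odd: 3j(l;000)=0 ⇒ I=0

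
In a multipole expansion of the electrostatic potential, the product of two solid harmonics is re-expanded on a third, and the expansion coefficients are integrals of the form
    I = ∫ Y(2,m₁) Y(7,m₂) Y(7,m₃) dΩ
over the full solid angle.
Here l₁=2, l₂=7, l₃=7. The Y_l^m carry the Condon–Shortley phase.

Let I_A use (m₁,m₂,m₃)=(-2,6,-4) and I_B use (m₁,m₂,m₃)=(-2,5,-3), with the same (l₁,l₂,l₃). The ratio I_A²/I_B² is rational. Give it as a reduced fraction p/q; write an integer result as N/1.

13/22

Shared (l₁,l₂,l₃)=(2,7,7): N and (l;000)² cancel in I_A²/I_B².
A: Δ = 2!·2!·12!/17! = 1/185640; Racah Σ t=2..2: t=2:+1/159667200 = 1/159667200; ⇒ 3j(2 7 7; -2 6 -4)² = 9/1190, sgn -1
B: Δ = 2!·2!·12!/17! = 1/185640; Racah Σ t=2..2: t=2:+1/29030400 = 1/29030400; ⇒ 3j(2 7 7; -2 5 -3)² = 99/7735, sgn +1
I_A²/I_B² = (9/1190)/(99/7735) = 13/22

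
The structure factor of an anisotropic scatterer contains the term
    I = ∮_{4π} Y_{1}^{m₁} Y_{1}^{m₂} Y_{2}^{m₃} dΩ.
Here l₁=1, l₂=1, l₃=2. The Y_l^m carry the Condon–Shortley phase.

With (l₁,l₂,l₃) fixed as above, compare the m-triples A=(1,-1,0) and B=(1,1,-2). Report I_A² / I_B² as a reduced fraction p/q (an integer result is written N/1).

1/6

l's match ⇒ only the (l;m) 3-j factors differ between A and B.
A: triangle coeff Δ(1,1,2) = 1/30; Σ_t [0,0]: t=0:+1/4 = 1/4; (3j)²=1/30 [(1 1 2; 1 -1 0)], sign=+1
B: triangle coeff Δ(1,1,2) = 1/30; Σ_t [0,0]: t=0:+1/4 = 1/4; (3j)²=1/5 [(1 1 2; 1 1 -2)], sign=+1
I_A²/I_B² = (1/30)/(1/5) = 1/6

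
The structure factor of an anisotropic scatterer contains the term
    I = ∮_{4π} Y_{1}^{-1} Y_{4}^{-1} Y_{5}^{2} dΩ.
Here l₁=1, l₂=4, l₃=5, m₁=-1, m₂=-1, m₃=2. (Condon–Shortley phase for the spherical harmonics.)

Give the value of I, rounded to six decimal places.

0.225034

Rules hold: Σm=0, L=10 even, 3≤5≤5.
N = 3·9·11 = 297
Δ = 0!·2!·8!/11! = 1/495
Racah Σ t=0..0: t=0:+1/576 = 1/576
⇒ 3j(1 4 5; 0 0 0)² = 5/99, sgn -1
Racah Σ t=0..0: t=0:+1/1440 = 1/1440
⇒ 3j(1 4 5; -1 -1 2)² = 7/165, sgn -1
4πI² = N·(3j₀)²·(3jₘ)² = 7/11
I = +1·√(0.636364/4π) = 0.22503380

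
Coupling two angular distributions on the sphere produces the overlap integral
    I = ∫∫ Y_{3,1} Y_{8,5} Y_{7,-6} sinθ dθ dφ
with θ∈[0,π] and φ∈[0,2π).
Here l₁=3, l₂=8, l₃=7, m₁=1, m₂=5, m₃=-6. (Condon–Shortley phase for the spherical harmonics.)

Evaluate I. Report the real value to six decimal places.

m-sum 0 ✓  L=18 even ✓  5≤7≤11 ✓
Π(2lᵢ+1) = 7×17×15 = 1785
triangle coeff Δ(3,8,7) = 1/5290740
Σ_t [1,3]: t=1:−1/7257600 t=2:+1/2073600 t=3:−1/7257600 = 1/4838400
(3j)²=252/20995 [(3 8 7; 0 0 0)], sign=-1
Σ_t [1,2]: t=1:−1/2874009600 t=2:+1/319334400 = 1/359251200
(3j)²=1664/101745 [(3 8 7; 1 5 -6)], sign=-1
⇒ 4πI² = 10752/30685
I = (+1)√(10752/30685/(4π)) = 0.16698468

0.166985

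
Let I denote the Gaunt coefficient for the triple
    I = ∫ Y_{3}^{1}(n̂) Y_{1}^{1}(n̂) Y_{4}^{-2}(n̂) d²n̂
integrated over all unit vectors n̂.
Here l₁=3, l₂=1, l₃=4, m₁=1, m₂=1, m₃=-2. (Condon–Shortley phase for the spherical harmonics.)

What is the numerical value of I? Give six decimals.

Checks pass: Σm=0; 8 even; l₃=4∈[2,4].
(2·3+1)(2·1+1)(2·4+1) = 189
Δ: 0! 6! 2! / 9! → 1/252
sum: t=0:+1/36 = 1/36
3j²(3 1 4; 0 0 0) = Δ·Π!·Σ² = 4/63  (sign +1)
sum: t=0:+1/96 = 1/96
3j²(3 1 4; 1 1 -2) = Δ·Π!·Σ² = 5/84  (sign +1)
combine: 4πI² = 189·4/63·5/84 = 5/7
take √, sign +1: I = 0.23841361

0.238414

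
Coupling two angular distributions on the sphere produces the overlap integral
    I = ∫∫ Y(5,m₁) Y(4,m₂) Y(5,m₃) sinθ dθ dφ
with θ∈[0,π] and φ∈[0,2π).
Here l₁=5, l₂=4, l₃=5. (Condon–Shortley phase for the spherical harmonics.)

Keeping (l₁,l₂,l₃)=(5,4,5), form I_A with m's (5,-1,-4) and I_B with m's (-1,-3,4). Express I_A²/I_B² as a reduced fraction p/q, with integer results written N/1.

Shared (l₁,l₂,l₃)=(5,4,5): N and (l;000)² cancel in I_A²/I_B².
A: Δ = 4!·6!·4!/15! = 1/3153150; Racah Σ t=0..0: t=0:+1/103680 = 1/103680; ⇒ 3j(5 4 5; 5 -1 -4)² = 4/143, sgn -1
B: Δ = 4!·6!·4!/15! = 1/3153150; Racah Σ t=0..1: t=0:+1/103680 t=1:−1/17280 = -1/20736; ⇒ 3j(5 4 5; -1 -3 4)² = 10/429, sgn +1
I_A²/I_B² = (4/143)/(10/429) = 6/5

6/5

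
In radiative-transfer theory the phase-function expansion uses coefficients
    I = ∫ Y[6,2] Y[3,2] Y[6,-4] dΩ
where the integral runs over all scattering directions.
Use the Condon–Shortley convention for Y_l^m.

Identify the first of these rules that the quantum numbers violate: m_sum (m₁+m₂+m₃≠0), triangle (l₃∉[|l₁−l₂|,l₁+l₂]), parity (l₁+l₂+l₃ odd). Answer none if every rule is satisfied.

azimuthal sum: 2 + 2 − 4 = 0  ✓
3 ≤ 6 ≤ 9 (triangle on l)  ✓
L = 6 + 3 + 6 = 15 (odd)  ✗

parity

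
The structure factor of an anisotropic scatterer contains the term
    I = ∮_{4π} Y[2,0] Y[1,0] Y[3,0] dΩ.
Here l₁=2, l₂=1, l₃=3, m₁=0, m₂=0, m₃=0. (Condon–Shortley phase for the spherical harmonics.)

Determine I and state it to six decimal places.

0.247767

Rules hold: Σm=0, L=6 even, 1≤3≤3.
N = 5·3·7 = 105
Δ = 0!·4!·2!/7! = 1/105
Racah Σ t=0..0: t=0:+1/4 = 1/4
⇒ 3j(2 1 3; 0 0 0)² = 3/35, sgn -1
(m-triple is (0,0,0) — same symbol as above.)
4πI² = N·(3j₀)²·(3jₘ)² = 27/35
I = +1·√(0.771429/4π) = 0.24776670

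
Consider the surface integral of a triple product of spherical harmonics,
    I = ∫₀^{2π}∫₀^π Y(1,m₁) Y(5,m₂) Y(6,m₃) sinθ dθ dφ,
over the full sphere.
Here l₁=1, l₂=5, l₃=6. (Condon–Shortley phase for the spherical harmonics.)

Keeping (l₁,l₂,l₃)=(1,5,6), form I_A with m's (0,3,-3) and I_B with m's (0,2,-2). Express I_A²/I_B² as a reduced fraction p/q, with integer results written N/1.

l's match ⇒ only the (l;m) 3-j factors differ between A and B.
A: triangle coeff Δ(1,5,6) = 1/858; Σ_t [0,0]: t=0:+1/80640 = 1/80640; (3j)²=9/286 [(1 5 6; 0 3 -3)], sign=-1
B: triangle coeff Δ(1,5,6) = 1/858; Σ_t [0,0]: t=0:+1/30240 = 1/30240; (3j)²=16/429 [(1 5 6; 0 2 -2)], sign=+1
I_A²/I_B² = (9/286)/(16/429) = 27/32

27/32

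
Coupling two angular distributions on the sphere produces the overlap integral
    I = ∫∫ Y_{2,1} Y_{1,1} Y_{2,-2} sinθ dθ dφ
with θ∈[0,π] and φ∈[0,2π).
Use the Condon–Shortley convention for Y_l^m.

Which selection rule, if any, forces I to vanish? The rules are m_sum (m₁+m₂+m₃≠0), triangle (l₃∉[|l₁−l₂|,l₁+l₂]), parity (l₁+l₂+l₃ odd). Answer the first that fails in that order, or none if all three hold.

m₁+m₂+m₃ = 1 + 1 − 2 = 0  ✓
triangle: |2−1|=1 ≤ l₃=2 ≤ 2+1=3  ✓
parity: l₁+l₂+l₃ = 5 is odd  ✗

parity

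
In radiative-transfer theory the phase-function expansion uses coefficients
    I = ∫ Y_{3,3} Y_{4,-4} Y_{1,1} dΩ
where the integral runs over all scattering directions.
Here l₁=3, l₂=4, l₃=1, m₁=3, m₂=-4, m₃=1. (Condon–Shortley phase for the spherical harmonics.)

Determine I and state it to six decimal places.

0.325735

Rules hold: Σm=0, L=8 even, 1≤1≤7.
N = 7·9·3 = 189
Δ = 6!·0!·2!/9! = 1/252
Racah Σ t=3..3: t=3:−1/36 = -1/36
⇒ 3j(3 4 1; 0 0 0)² = 4/63, sgn +1
Racah Σ t=0..0: t=0:+1/1440 = 1/1440
⇒ 3j(3 4 1; 3 -4 1)² = 1/9, sgn +1
4πI² = N·(3j₀)²·(3jₘ)² = 4/3
I = +1·√(1.33333/4π) = 0.32573501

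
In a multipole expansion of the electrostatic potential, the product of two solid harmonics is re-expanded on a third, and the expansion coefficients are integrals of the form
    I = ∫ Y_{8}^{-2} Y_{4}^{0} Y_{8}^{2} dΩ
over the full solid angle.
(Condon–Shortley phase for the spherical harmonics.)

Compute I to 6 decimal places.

0.058246

m-sum 0 ✓  L=20 even ✓  4≤8≤12 ✓
Π(2lᵢ+1) = 17×9×17 = 2601
triangle coeff Δ(8,4,8) = 1/185175900
Σ_t [0,4]: t=0:+1/557383680 t=1:−1/21772800 t=2:+1/8294400 t=3:−1/21772800 t=4:+1/557383680 = 1/30965760
(3j)²=36/4199 [(8 4 8; 0 0 0)], sign=+1
Σ_t [0,4]: t=0:+1/4180377600 t=1:−1/78382080 t=2:+1/15482880 t=3:−1/21772800 t=4:+1/298598400 = 17/1791590400
(3j)²=17/8892 [(8 4 8; -2 0 2)], sign=+1
⇒ 4πI² = 2601/61009
I = (+1)√(2601/61009/(4π)) = 0.05824629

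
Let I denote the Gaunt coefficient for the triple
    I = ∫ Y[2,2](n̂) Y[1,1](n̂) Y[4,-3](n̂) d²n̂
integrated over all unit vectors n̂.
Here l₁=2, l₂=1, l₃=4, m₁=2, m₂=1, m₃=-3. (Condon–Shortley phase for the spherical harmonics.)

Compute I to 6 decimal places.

0.000000

triangle: need 1≤l₃≤3, have 4; I=0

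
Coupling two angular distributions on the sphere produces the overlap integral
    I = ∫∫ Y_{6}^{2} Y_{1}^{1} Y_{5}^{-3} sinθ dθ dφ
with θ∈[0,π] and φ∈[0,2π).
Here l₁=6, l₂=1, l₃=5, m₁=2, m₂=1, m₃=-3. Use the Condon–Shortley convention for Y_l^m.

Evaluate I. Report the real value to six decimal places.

Rules hold: Σm=0, L=12 even, 5≤5≤7.
N = 13·3·11 = 429
Δ = 2!·10!·0!/13! = 1/858
Racah Σ t=1..1: t=1:−1/14400 = -1/14400
⇒ 3j(6 1 5; 0 0 0)² = 6/143, sgn +1
Racah Σ t=2..2: t=2:+1/161280 = 1/161280
⇒ 3j(6 1 5; 2 1 -3)² = 1/143, sgn +1
4πI² = N·(3j₀)²·(3jₘ)² = 18/143
I = +1·√(0.125874/4π) = 0.10008369

0.100084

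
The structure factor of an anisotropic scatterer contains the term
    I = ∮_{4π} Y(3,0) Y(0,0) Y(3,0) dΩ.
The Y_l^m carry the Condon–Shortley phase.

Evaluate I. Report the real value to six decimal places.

0.282095

m-sum 0 ✓  L=6 even ✓  3≤3≤3 ✓
Π(2lᵢ+1) = 7×1×7 = 49
triangle coeff Δ(3,0,3) = 1/7
Σ_t [0,0]: t=0:+1/36 = 1/36
(3j)²=1/7 [(3 0 3; 0 0 0)], sign=-1
(m-triple is (0,0,0) — same symbol as above.)
⇒ 4πI² = 1/1
I = (+1)√(1/1/(4π)) = 0.28209479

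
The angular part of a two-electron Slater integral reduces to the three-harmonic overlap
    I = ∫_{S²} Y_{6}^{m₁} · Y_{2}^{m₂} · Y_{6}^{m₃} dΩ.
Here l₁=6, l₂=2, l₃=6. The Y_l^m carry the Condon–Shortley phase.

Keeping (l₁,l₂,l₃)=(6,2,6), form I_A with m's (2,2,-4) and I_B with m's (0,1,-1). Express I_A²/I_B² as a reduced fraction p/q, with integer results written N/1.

180/7

Shared (l₁,l₂,l₃)=(6,2,6): N and (l;000)² cancel in I_A²/I_B².
A: Δ = 2!·10!·2!/15! = 1/90090; Racah Σ t=2..2: t=2:+1/322560 = 1/322560; ⇒ 3j(6 2 6; 2 2 -4)² = 18/1001, sgn +1
B: Δ = 2!·10!·2!/15! = 1/90090; Racah Σ t=1..2: t=1:−1/28800 t=2:+1/34560 = -1/172800; ⇒ 3j(6 2 6; 0 1 -1)² = 1/1430, sgn +1
I_A²/I_B² = (18/1001)/(1/1430) = 180/7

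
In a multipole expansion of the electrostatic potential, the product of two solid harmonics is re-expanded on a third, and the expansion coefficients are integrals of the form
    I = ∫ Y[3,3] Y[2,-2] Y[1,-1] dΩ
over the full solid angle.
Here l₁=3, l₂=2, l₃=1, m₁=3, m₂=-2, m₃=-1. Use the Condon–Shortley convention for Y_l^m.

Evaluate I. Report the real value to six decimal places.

-0.319865

Rules hold: Σm=0, L=6 even, 1≤1≤5.
N = 7·5·3 = 105
Δ = 4!·2!·0!/7! = 1/105
Racah Σ t=2..2: t=2:+1/4 = 1/4
⇒ 3j(3 2 1; 0 0 0)² = 3/35, sgn -1
Racah Σ t=0..0: t=0:+1/48 = 1/48
⇒ 3j(3 2 1; 3 -2 -1)² = 1/7, sgn +1
4πI² = N·(3j₀)²·(3jₘ)² = 9/7
I = -1·√(1.28571/4π) = -0.31986543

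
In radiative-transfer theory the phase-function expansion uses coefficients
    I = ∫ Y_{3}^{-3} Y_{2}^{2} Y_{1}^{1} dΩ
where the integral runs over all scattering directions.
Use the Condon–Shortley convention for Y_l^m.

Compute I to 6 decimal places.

Rules hold: Σm=0, L=6 even, 1≤1≤5.
N = 7·5·3 = 105
Δ = 4!·2!·0!/7! = 1/105
Racah Σ t=2..2: t=2:+1/4 = 1/4
⇒ 3j(3 2 1; 0 0 0)² = 3/35, sgn -1
Racah Σ t=4..4: t=4:+1/48 = 1/48
⇒ 3j(3 2 1; -3 2 1)² = 1/7, sgn +1
4πI² = N·(3j₀)²·(3jₘ)² = 9/7
I = -1·√(1.28571/4π) = -0.31986543

-0.319865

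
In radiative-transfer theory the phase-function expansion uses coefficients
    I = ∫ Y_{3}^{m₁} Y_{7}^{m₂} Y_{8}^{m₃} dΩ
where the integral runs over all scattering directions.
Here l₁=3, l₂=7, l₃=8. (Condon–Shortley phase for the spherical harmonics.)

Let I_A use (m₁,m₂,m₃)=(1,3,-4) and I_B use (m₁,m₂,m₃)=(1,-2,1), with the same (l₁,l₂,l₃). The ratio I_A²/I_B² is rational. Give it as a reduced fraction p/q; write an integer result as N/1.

68651/7406

Shared (l₁,l₂,l₃)=(3,7,8): N and (l;000)² cancel in I_A²/I_B².
A: Δ = 2!·4!·12!/19! = 1/5290740; Racah Σ t=0..2: t=0:+1/58060800 t=1:−1/13063680 t=2:+1/46448640 = -79/2090188800; ⇒ 3j(3 7 8; 1 3 -4)² = 68651/5290740, sgn -1
B: Δ = 2!·4!·12!/19! = 1/5290740; Racah Σ t=0..2: t=0:+1/4838400 t=1:−1/5806080 t=2:+1/104509440 = 23/522547200; ⇒ 3j(3 7 8; 1 -2 1)² = 529/377910, sgn -1
I_A²/I_B² = (68651/5290740)/(529/377910) = 68651/7406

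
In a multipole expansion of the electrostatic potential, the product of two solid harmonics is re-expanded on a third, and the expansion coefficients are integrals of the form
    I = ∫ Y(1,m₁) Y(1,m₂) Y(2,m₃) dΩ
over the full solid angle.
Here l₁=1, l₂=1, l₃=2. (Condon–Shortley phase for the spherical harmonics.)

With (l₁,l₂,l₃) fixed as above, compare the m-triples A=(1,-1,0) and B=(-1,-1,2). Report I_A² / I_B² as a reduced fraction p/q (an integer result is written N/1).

Shared (l₁,l₂,l₃)=(1,1,2): N and (l;000)² cancel in I_A²/I_B².
A: Δ = 0!·2!·2!/5! = 1/30; Racah Σ t=0..0: t=0:+1/4 = 1/4; ⇒ 3j(1 1 2; 1 -1 0)² = 1/30, sgn +1
B: Δ = 0!·2!·2!/5! = 1/30; Racah Σ t=0..0: t=0:+1/4 = 1/4; ⇒ 3j(1 1 2; -1 -1 2)² = 1/5, sgn +1
I_A²/I_B² = (1/30)/(1/5) = 1/6

1/6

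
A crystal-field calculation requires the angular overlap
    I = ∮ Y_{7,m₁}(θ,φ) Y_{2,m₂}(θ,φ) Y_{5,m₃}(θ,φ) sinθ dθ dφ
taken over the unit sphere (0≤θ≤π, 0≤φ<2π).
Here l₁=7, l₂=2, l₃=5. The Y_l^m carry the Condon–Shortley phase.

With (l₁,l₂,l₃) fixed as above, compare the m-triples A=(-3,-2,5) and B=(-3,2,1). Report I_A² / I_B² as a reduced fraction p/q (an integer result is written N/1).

Shared (l₁,l₂,l₃)=(7,2,5): N and (l;000)² cancel in I_A²/I_B².
A: Δ = 4!·10!·0!/15! = 1/15015; Racah Σ t=0..0: t=0:+1/87091200 = 1/87091200; ⇒ 3j(7 2 5; -3 -2 5)² = 1/15015, sgn +1
B: Δ = 4!·10!·0!/15! = 1/15015; Racah Σ t=4..4: t=4:+1/414720 = 1/414720; ⇒ 3j(7 2 5; -3 2 1)² = 2/143, sgn +1
I_A²/I_B² = (1/15015)/(2/143) = 1/210

1/210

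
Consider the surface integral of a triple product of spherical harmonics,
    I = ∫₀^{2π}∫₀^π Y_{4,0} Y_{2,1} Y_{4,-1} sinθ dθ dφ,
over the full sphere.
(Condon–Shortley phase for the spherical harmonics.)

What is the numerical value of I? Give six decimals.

-0.044869

Rules hold: Σm=0, L=10 even, 2≤4≤6.
N = 9·5·9 = 405
Δ = 2!·6!·2!/11! = 1/13860
Racah Σ t=0..2: t=0:+1/192 t=1:−1/36 t=2:+1/192 = -5/288
⇒ 3j(4 2 4; 0 0 0)² = 20/693, sgn -1
Racah Σ t=1..2: t=1:−1/72 t=2:+1/96 = -1/288
⇒ 3j(4 2 4; 0 1 -1)² = 1/462, sgn +1
4πI² = N·(3j₀)²·(3jₘ)² = 150/5929
I = -1·√(0.0252994/4π) = -0.04486937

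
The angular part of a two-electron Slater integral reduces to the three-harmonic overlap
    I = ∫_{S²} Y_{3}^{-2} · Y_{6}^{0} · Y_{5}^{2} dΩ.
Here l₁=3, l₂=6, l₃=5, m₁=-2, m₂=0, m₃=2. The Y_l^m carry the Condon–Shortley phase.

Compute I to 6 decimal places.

Checks pass: Σm=0; 14 even; l₃=5∈[3,9].
(2·3+1)(2·6+1)(2·5+1) = 1001
Δ: 4! 2! 8! / 15! → 1/675675
sum: t=1:−1/8640 t=2:+1/2304 t=3:−1/8640 = 7/34560
3j²(3 6 5; 0 0 0) = Δ·Π!·Σ² = 7/429  (sign -1)
sum: t=3:−1/8640 t=4:+1/34560 = -1/11520
3j²(3 6 5; -2 0 2) = Δ·Π!·Σ² = 3/143  (sign +1)
combine: 4πI² = 1001·7/429·3/143 = 49/143
take √, sign -1: I = -0.16512966

-0.165130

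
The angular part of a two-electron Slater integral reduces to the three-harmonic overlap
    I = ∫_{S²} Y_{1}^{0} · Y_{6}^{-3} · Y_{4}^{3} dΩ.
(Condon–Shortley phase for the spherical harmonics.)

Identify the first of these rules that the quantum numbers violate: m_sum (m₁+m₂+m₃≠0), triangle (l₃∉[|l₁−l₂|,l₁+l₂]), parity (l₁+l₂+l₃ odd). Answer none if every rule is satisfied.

triangle

Σmᵢ = 0  ✓
l₃∈[|l₁−l₂|,l₁+l₂]=[5,7], have l₃=4  ✗
Σlᵢ = 11 ⇒ odd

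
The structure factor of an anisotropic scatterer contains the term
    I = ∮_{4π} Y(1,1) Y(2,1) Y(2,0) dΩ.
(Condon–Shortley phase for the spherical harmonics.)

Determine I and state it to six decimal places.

0.000000

Σmᵢ = 2 ≠ 0, so the φ-integral vanishes; I = 0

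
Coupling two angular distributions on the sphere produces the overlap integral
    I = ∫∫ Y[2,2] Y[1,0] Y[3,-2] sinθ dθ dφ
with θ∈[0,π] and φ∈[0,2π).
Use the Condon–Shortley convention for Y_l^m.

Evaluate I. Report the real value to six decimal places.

Checks pass: Σm=0; 6 even; l₃=3∈[1,3].
(2·2+1)(2·1+1)(2·3+1) = 105
Δ: 0! 4! 2! / 7! → 1/105
sum: t=0:+1/4 = 1/4
3j²(2 1 3; 0 0 0) = Δ·Π!·Σ² = 3/35  (sign -1)
sum: t=0:+1/24 = 1/24
3j²(2 1 3; 2 0 -2) = Δ·Π!·Σ² = 1/21  (sign -1)
combine: 4πI² = 105·3/35·1/21 = 3/7
take √, sign +1: I = 0.18467439

0.184674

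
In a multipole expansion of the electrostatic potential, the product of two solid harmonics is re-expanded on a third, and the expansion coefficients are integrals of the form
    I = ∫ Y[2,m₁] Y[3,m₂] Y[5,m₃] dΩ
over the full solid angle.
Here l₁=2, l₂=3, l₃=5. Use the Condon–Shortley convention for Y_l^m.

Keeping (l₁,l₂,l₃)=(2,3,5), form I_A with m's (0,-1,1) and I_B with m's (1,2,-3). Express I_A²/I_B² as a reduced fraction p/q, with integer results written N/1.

Shared (l₁,l₂,l₃)=(2,3,5): N and (l;000)² cancel in I_A²/I_B².
A: Δ = 0!·4!·6!/11! = 1/2310; Racah Σ t=0..0: t=0:+1/192 = 1/192; ⇒ 3j(2 3 5; 0 -1 1)² = 3/77, sgn +1
B: Δ = 0!·4!·6!/11! = 1/2310; Racah Σ t=0..0: t=0:+1/720 = 1/720; ⇒ 3j(2 3 5; 1 2 -3)² = 8/165, sgn +1
I_A²/I_B² = (3/77)/(8/165) = 45/56

45/56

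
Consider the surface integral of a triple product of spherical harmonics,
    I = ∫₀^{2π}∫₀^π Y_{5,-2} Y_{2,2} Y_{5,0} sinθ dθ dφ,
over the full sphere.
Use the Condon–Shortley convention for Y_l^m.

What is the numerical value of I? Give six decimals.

Checks pass: Σm=0; 12 even; l₃=5∈[3,7].
(2·5+1)(2·2+1)(2·5+1) = 605
Δ: 2! 8! 2! / 13! → 1/38610
sum: t=0:+1/2880 t=1:−1/576 t=2:+1/2880 = -1/960
3j²(5 2 5; 0 0 0) = Δ·Π!·Σ² = 10/429  (sign +1)
sum: t=2:+1/2880 = 1/2880
3j²(5 2 5; -2 2 0) = Δ·Π!·Σ² = 14/429  (sign -1)
combine: 4πI² = 605·10/429·14/429 = 700/1521
take √, sign -1: I = -0.19137248

-0.191372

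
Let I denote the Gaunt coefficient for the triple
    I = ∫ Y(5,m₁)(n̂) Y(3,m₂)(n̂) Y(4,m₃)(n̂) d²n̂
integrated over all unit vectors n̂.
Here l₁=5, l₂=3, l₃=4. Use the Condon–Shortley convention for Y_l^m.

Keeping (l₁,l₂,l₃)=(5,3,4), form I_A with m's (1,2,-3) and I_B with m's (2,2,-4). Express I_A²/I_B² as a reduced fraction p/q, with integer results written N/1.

121/56

Same 5,3,4: normalisation and zero-m 3j drop out of the ratio.
A: Δ: 4! 6! 2! / 13! → 1/180180; sum: t=3:−1/1440 t=4:+1/17280 = -11/17280; 3j²(5 3 4; 1 2 -3) = Δ·Π!·Σ² = 11/468  (sign +1)
B: Δ: 4! 6! 2! / 13! → 1/180180; sum: t=3:−1/8640 = -1/8640; 3j²(5 3 4; 2 2 -4) = Δ·Π!·Σ² = 14/1287  (sign -1)
I_A²/I_B² = (11/468)/(14/1287) = 121/56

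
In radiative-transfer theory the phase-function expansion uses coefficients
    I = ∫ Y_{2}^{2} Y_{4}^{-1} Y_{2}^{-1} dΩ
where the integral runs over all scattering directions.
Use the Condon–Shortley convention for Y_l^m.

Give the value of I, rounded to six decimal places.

-0.090112

m-sum 0 ✓  L=8 even ✓  2≤2≤6 ✓
Π(2lᵢ+1) = 5×9×5 = 225
triangle coeff Δ(2,4,2) = 1/630
Σ_t [2,2]: t=2:+1/16 = 1/16
(3j)²=2/35 [(2 4 2; 0 0 0)], sign=+1
Σ_t [0,0]: t=0:+1/144 = 1/144
(3j)²=1/126 [(2 4 2; 2 -1 -1)], sign=-1
⇒ 4πI² = 5/49
I = (-1)√(5/49/(4π)) = -0.09011188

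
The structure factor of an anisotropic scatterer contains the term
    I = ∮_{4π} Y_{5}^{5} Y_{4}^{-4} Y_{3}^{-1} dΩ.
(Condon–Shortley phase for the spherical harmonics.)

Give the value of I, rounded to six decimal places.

0.189625

Rules hold: Σm=0, L=12 even, 1≤3≤9.
N = 11·9·7 = 693
Δ = 6!·4!·2!/13! = 1/180180
Racah Σ t=2..4: t=2:+1/576 t=3:−1/144 t=4:+1/576 = -1/288
⇒ 3j(5 4 3; 0 0 0)² = 20/1001, sgn +1
Racah Σ t=0..0: t=0:+1/34560 = 1/34560
⇒ 3j(5 4 3; 5 -4 -1)² = 14/429, sgn +1
4πI² = N·(3j₀)²·(3jₘ)² = 840/1859
I = +1·√(0.451856/4π) = 0.18962475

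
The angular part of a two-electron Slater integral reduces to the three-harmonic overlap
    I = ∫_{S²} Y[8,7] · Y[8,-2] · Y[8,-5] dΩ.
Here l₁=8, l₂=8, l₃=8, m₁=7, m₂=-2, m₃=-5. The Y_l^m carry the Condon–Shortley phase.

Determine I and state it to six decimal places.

Checks pass: Σm=0; 24 even; l₃=8∈[0,16].
(2·8+1)(2·8+1)(2·8+1) = 4913
Δ: 8! 8! 8! / 25! → 1/236637794250
sum: t=0:+1/65548320768000 t=1:−1/128024064000 t=2:+1/2985984000 t=3:−1/373248000 t=4:+1/191102976 t=5:−1/373248000 t=6:+1/2985984000 t=7:−1/128024064000 t=8:+1/65548320768000 = 11/20808990720
3j²(8 8 8; 0 0 0) = Δ·Π!·Σ² = 490/96577  (sign +1)
sum: t=0:+1/292626432000 t=1:−1/146313216000 = -1/292626432000
3j²(8 8 8; 7 -2 -5) = Δ·Π!·Σ² = 234/37145  (sign +1)
combine: 4πI² = 4913·490/96577·234/37145 = 29988/190969
take √, sign +1: I = 0.11178599

0.111786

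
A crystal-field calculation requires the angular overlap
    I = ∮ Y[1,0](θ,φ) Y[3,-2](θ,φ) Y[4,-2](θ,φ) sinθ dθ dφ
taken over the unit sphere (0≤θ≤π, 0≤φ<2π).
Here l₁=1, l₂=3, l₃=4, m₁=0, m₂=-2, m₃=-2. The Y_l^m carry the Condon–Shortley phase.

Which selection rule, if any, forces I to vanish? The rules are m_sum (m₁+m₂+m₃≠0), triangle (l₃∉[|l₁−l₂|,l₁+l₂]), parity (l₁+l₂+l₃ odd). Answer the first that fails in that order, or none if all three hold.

Σmᵢ = -4  ✗
l₃∈[|l₁−l₂|,l₁+l₂]=[2,4], have l₃=4
Σlᵢ = 8 ⇒ even

m_sum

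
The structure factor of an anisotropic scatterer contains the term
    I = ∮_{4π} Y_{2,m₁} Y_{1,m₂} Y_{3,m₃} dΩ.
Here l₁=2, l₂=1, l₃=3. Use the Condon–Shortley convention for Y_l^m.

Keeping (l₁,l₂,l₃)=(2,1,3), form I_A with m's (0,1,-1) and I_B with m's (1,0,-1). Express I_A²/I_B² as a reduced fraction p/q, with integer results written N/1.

3/4

l's match ⇒ only the (l;m) 3-j factors differ between A and B.
A: triangle coeff Δ(2,1,3) = 1/105; Σ_t [0,0]: t=0:+1/8 = 1/8; (3j)²=2/35 [(2 1 3; 0 1 -1)], sign=+1
B: triangle coeff Δ(2,1,3) = 1/105; Σ_t [0,0]: t=0:+1/6 = 1/6; (3j)²=8/105 [(2 1 3; 1 0 -1)], sign=+1
I_A²/I_B² = (2/35)/(8/105) = 3/4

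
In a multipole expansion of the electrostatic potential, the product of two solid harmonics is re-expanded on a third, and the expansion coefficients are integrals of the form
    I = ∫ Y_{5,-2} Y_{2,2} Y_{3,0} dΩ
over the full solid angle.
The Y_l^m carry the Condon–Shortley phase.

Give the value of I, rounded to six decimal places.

m-sum 0 ✓  L=10 even ✓  3≤3≤7 ✓
Π(2lᵢ+1) = 11×5×7 = 385
triangle coeff Δ(5,2,3) = 1/2310
Σ_t [2,2]: t=2:+1/144 = 1/144
(3j)²=10/231 [(5 2 3; 0 0 0)], sign=-1
Σ_t [4,4]: t=4:+1/864 = 1/864
(3j)²=1/66 [(5 2 3; -2 2 0)], sign=-1
⇒ 4πI² = 25/99
I = (+1)√(25/99/(4π)) = 0.14175797

0.141758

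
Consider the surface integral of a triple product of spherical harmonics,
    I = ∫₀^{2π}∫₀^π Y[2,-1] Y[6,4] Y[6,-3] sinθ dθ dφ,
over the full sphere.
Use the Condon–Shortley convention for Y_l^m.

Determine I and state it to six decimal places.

0.179515

m-sum 0 ✓  L=14 even ✓  4≤6≤8 ✓
Π(2lᵢ+1) = 5×13×13 = 845
triangle coeff Δ(2,6,6) = 1/90090
Σ_t [0,2]: t=0:+1/69120 t=1:−1/14400 t=2:+1/69120 = -7/172800
(3j)²=14/715 [(2 6 6; 0 0 0)], sign=-1
Σ_t [1,2]: t=1:−1/725760 t=2:+1/161280 = 1/207360
(3j)²=7/286 [(2 6 6; -1 4 -3)], sign=-1
⇒ 4πI² = 49/121
I = (+1)√(49/121/(4π)) = 0.17951487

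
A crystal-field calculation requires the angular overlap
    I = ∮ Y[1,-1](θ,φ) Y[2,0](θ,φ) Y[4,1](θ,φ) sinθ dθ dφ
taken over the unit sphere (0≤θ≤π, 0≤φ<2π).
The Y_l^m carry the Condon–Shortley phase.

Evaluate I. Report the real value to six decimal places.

0.000000

triangle: need 1≤l₃≤3, have 4; I=0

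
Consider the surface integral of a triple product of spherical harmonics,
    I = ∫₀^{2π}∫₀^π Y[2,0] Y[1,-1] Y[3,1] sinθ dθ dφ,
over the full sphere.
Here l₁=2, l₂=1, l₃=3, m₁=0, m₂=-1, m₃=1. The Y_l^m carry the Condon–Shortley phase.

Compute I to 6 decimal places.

Checks pass: Σm=0; 6 even; l₃=3∈[1,3].
(2·2+1)(2·1+1)(2·3+1) = 105
Δ: 0! 4! 2! / 7! → 1/105
sum: t=0:+1/4 = 1/4
3j²(2 1 3; 0 0 0) = Δ·Π!·Σ² = 3/35  (sign -1)
sum: t=0:+1/8 = 1/8
3j²(2 1 3; 0 -1 1) = Δ·Π!·Σ² = 2/35  (sign +1)
combine: 4πI² = 105·3/35·2/35 = 18/35
take √, sign -1: I = -0.20230066

-0.202301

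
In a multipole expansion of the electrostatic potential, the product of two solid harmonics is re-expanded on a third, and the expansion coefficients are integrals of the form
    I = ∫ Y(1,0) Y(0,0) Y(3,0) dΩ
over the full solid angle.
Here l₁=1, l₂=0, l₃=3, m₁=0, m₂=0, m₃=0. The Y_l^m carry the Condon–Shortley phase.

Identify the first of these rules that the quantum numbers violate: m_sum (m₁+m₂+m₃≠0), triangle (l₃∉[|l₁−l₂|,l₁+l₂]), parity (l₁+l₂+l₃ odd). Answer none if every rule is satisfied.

azimuthal sum: 0 + 0 + 0 = 0  ✓
1 ≤ 3 ≤ 1 (triangle on l)  ✗
L = 1 + 0 + 3 = 4 (even)

triangle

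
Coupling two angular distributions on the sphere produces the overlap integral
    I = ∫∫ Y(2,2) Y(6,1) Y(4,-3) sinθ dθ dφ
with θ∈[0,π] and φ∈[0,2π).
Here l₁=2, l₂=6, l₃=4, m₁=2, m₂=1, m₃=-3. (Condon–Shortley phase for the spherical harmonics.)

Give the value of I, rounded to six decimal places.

-0.035563

m-sum 0 ✓  L=12 even ✓  4≤4≤8 ✓
Π(2lᵢ+1) = 5×13×9 = 585
triangle coeff Δ(2,6,4) = 1/6435
Σ_t [2,2]: t=2:+1/2304 = 1/2304
(3j)²=5/143 [(2 6 4; 0 0 0)], sign=+1
Σ_t [0,0]: t=0:+1/120960 = 1/120960
(3j)²=1/1287 [(2 6 4; 2 1 -3)], sign=-1
⇒ 4πI² = 25/1573
I = (-1)√(25/1573/(4π)) = -0.03556319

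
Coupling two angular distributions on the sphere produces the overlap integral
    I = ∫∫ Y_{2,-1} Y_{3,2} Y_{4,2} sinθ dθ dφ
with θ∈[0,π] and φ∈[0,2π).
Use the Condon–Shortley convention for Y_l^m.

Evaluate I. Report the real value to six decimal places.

0.000000

m-sum = -1 + 2 + 2 = 3 ≠ 0 ⇒ I = 0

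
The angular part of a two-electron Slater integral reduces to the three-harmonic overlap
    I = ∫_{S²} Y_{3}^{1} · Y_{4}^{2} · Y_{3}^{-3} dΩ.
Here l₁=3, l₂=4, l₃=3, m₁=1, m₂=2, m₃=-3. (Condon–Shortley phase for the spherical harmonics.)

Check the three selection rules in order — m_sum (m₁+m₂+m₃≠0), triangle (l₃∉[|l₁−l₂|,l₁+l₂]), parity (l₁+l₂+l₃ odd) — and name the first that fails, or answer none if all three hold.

none

azimuthal sum: 1 + 2 − 3 = 0  ✓
1 ≤ 3 ≤ 7 (triangle on l)  ✓
L = 3 + 4 + 3 = 10 (even)  ✓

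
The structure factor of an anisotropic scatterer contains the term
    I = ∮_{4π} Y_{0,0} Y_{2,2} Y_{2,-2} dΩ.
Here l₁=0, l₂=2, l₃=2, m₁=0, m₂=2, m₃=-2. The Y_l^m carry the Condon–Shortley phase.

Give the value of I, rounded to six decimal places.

0.282095

Checks pass: Σm=0; 4 even; l₃=2∈[2,2].
(2·0+1)(2·2+1)(2·2+1) = 25
Δ: 0! 0! 4! / 5! → 1/5
sum: t=0:+1/4 = 1/4
3j²(0 2 2; 0 0 0) = Δ·Π!·Σ² = 1/5  (sign +1)
sum: t=0:+1/24 = 1/24
3j²(0 2 2; 0 2 -2) = Δ·Π!·Σ² = 1/5  (sign +1)
combine: 4πI² = 25·1/5·1/5 = 1/1
take √, sign +1: I = 0.28209479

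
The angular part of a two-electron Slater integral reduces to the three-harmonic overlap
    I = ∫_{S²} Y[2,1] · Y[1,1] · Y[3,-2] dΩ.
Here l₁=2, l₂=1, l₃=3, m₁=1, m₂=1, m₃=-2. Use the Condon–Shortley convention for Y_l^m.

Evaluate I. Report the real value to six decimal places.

m-sum 0 ✓  L=6 even ✓  1≤3≤3 ✓
Π(2lᵢ+1) = 5×3×7 = 105
triangle coeff Δ(2,1,3) = 1/105
Σ_t [0,0]: t=0:+1/4 = 1/4
(3j)²=3/35 [(2 1 3; 0 0 0)], sign=-1
Σ_t [0,0]: t=0:+1/12 = 1/12
(3j)²=2/21 [(2 1 3; 1 1 -2)], sign=-1
⇒ 4πI² = 6/7
I = (+1)√(6/7/(4π)) = 0.26116903

0.261169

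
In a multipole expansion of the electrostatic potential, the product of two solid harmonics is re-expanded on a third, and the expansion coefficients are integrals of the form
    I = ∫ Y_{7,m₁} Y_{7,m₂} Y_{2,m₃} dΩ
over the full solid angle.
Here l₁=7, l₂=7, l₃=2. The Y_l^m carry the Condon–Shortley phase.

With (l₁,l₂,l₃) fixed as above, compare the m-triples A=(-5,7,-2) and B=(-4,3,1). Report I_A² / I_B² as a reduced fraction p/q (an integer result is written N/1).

Same 7,7,2: normalisation and zero-m 3j drop out of the ratio.
A: Δ: 12! 2! 2! / 17! → 1/185640; sum: t=12:+1/1916006400 = 1/1916006400; 3j²(7 7 2; -5 7 -2) = Δ·Π!·Σ² = 1/340  (sign +1)
B: Δ: 12! 2! 2! / 17! → 1/185640; sum: t=9:−1/4354560 t=10:+1/14515200 = -1/6220800; 3j²(7 7 2; -4 3 1) = Δ·Π!·Σ² = 77/4420  (sign +1)
I_A²/I_B² = (1/340)/(77/4420) = 13/77

13/77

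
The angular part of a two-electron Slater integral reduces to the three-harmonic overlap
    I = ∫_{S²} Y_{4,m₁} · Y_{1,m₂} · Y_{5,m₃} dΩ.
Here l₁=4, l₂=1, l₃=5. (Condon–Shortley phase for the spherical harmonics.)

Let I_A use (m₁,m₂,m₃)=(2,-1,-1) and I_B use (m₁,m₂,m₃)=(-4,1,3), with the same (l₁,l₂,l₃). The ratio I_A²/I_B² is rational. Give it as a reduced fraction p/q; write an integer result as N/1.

l's match ⇒ only the (l;m) 3-j factors differ between A and B.
A: triangle coeff Δ(4,1,5) = 1/495; Σ_t [0,0]: t=0:+1/2880 = 1/2880; (3j)²=2/165 [(4 1 5; 2 -1 -1)], sign=+1
B: triangle coeff Δ(4,1,5) = 1/495; Σ_t [0,0]: t=0:+1/80640 = 1/80640; (3j)²=1/495 [(4 1 5; -4 1 3)], sign=+1
I_A²/I_B² = (2/165)/(1/495) = 6/1

6/1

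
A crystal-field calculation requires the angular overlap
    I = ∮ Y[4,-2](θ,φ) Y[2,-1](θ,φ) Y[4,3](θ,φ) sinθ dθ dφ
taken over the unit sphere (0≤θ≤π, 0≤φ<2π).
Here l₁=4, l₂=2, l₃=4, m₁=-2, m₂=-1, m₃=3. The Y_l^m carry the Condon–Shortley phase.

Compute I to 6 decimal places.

-0.187702

m-sum 0 ✓  L=10 even ✓  2≤4≤6 ✓
Π(2lᵢ+1) = 9×5×9 = 405
triangle coeff Δ(4,2,4) = 1/13860
Σ_t [0,2]: t=0:+1/192 t=1:−1/36 t=2:+1/192 = -5/288
(3j)²=20/693 [(4 2 4; 0 0 0)], sign=-1
Σ_t [0,1]: t=0:+1/1440 t=1:−1/240 = -1/288
(3j)²=5/132 [(4 2 4; -2 -1 3)], sign=+1
⇒ 4πI² = 375/847
I = (-1)√(375/847/(4π)) = -0.18770204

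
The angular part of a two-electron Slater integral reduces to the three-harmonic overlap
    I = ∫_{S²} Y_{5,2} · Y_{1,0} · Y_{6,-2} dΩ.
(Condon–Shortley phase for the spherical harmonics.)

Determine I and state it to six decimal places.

Rules hold: Σm=0, L=12 even, 4≤6≤6.
N = 11·3·13 = 429
Δ = 0!·10!·2!/13! = 1/858
Racah Σ t=0..0: t=0:+1/14400 = 1/14400
⇒ 3j(5 1 6; 0 0 0)² = 6/143, sgn +1
Racah Σ t=0..0: t=0:+1/30240 = 1/30240
⇒ 3j(5 1 6; 2 0 -2)² = 16/429, sgn +1
4πI² = N·(3j₀)²·(3jₘ)² = 96/143
I = +1·√(0.671329/4π) = 0.23113338

0.231133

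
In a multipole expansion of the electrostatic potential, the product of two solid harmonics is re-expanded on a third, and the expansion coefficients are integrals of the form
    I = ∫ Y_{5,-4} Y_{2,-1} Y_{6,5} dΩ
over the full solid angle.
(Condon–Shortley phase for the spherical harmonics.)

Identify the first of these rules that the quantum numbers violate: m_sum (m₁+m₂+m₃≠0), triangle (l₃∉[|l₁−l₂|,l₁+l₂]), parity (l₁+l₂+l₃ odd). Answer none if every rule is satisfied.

azimuthal sum: -4 − 1 + 5 = 0  ✓
3 ≤ 6 ≤ 7 (triangle on l)  ✓
L = 5 + 2 + 6 = 13 (odd)  ✗

parity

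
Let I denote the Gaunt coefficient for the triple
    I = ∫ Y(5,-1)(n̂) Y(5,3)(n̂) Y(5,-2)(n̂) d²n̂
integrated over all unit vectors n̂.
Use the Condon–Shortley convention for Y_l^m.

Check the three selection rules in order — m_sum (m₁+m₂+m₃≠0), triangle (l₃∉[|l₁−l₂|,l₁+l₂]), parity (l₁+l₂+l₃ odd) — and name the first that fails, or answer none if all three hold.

azimuthal sum: -1 + 3 − 2 = 0  ✓
0 ≤ 5 ≤ 10 (triangle on l)  ✓
L = 5 + 5 + 5 = 15 (odd)  ✗

parity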